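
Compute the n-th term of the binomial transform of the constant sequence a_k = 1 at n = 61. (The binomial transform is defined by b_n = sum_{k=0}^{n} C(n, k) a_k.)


With a_k = 1 for all k, b_n = sum_{k=0}^{n} C(n, k) = 2^n by the binomial theorem.
For n = 61: 2^61 = 2305843009213693952.

2305843009213693952


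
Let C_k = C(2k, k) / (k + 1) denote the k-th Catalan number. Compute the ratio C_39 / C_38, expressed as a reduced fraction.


Using C_k = (2k)! / (k! (k+1)!), the ratio C_{k+1}/C_k simplifies to
C_{k+1}/C_k = [(2k+2)! / ((k+1)! (k+2)!)] * [k! (k+1)! / (2k)!]
 = (2k+2)(2k+1) / ((k+1)(k+2)) = 2(2k+1) / (k+2).
For k = 38: 2(2*38 + 1) / (38 + 2) = 154/40 = 77/20.

77/20


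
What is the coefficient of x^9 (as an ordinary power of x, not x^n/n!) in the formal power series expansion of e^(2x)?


The exponential series is e^y = sum_{k>=0} y^k / k!. Substituting y = 2x gives
e^(2x) = sum_{k>=0} 2^k x^k / k!.
So the coefficient of x^n is a^n/n! with a = 2, n = 9:
2^9 / 9! = 512/362880 = 4/2835

4/2835


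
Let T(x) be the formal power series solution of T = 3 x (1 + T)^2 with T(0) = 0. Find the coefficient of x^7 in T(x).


Apply the Lagrange inversion formula: if T = 3 x * phi(T) with phi(t) = (1 + t)^2, then [x^n] T = 3^n * (1/n) [t^(n-1)] phi(t)^n = 3^n * (1/n) [t^(n-1)] (1 + t)^(2n) = 3^n * (1/n) C(2n, n-1).
Using the identity C(2n, n-1) = C(2n, n) * n / (n+1), the unscaled factor equals C(2n, n) / (n+1) = C_n, the n-th Catalan number.
For n = 7: C_7 = C(14, 7) / 8 = 3432/8 = 429.
With the 3^7 = 2187 factor, the coefficient is 2187 * 429 = 938223.

938223


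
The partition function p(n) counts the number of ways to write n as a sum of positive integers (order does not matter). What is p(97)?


Using the generating function prod_{k>=1} 1/(1-x^k), we compute p(97).
By dynamic programming over parts 1 through 97:
p(97) = 133230930

133230930


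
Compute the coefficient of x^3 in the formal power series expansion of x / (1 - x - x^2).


Let f(x) = sum_{k>=0} a_k x^k. Multiplying f(x) * (1 - x - x^2) = x and matching coefficients gives a_0 = 0, a_1 = 1, and a_k = a_{k-1} + a_{k-2} for k >= 2. These are the Fibonacci numbers F_k.
Iterating from F_0 = 0, F_1 = 1:
F_0=0, F_1=1, F_2=1, F_3=2
F_3 = 2.

2


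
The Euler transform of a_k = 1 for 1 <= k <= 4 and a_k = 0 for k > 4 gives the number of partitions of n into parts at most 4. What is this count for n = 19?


Partitions of 19 into parts at most 4:
Using generating function (1-x)^(-1)(1-x^2)^(-1)...(1-x^4)^(-1),
the coefficient of x^19 = 94

94


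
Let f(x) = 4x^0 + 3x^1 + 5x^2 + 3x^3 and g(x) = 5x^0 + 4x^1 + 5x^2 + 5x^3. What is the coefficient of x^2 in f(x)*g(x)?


Cauchy product at x^2:
4*5 + 3*4 + 5*5
= 57

57


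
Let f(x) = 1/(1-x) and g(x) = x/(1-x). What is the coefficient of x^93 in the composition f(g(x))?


First simplify the composition: f(g(x)) = 1/(1 - x/(1-x)) = (1-x)/((1-x) - x) = (1-x)/(1-2x).
Now extract the coefficient. Write (1-x)/(1-2x) = 1/(1-2x) - x/(1-2x).
The coefficient of x^n in 1/(1-2x) is 2^n, and in x/(1-2x) is 2^(n-1) (for n >= 1).
So the coefficient of x^93 is 2^93 - 2^92 = 9903520314283042199192993792 - 4951760157141521099596496896 = 4951760157141521099596496896.

4951760157141521099596496896


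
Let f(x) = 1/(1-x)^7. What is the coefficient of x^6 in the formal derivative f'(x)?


Differentiate: d/dx [ 1/(1-x)^r ] = r / (1-x)^(r+1).
Here r = 7, so f'(x) = 7 / (1-x)^8.
The expansion of 1/(1-x)^(r+1) has coefficient of x^n equal to C(n+r, r).
So the coefficient of x^6 in f'(x) is
7 * C(13, 7) = 7 * 1716 = 12012

12012


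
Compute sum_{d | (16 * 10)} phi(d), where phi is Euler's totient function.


First, 16 * 10 = 160. One classical identity is sum_{d | n} phi(d) = n (each k in [1, n] has a unique gcd with n, and among the k's with gcd(k, n) = n/d there are phi(d) of them). So the sum equals 160. We also verify directly:
Divisors of 160: 1, 2, 4, 5, 8, 10, 16, 20, 32, 40, 80, 160.
phi values: 1, 1, 2, 4, 4, 4, 8, 8, 16, 16, 32, 64.
Sum = 160.

160


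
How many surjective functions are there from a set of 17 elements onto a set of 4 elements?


By inclusion-exclusion on which target elements are missed, the number of surjections from an n-set onto a k-set is
surj(n, k) = sum_{j=0}^{k} (-1)^j C(k, j) (k - j)^n.
Equivalently surj(n, k) = k! * S(n, k), where S(n, k) is the Stirling number of the second kind.
For n = 17, k = 4:
S(17, 4) = 694337290, so
surj = 4! * 694337290 = 24 * 694337290 = 16664094960.

16664094960


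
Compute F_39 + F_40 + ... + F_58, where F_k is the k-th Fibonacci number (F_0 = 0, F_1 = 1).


Use the identity sum_{k=0}^{N} F_k = F_{N+2} - 1 (which follows from F_{k+2} - F_{k+1} = F_k). Then
sum_{k=39}^{58} F_k = (F_{60} - 1) - (F_{40} - 1) = F_{60} - F_{40}.
Computing: F_{60} = 1548008755920, F_{40} = 102334155, so
Sum = 1548008755920 - 102334155 = 1547906421765.

1547906421765


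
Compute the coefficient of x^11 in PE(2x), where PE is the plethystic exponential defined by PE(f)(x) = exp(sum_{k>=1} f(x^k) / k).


With f(x) = 2x, the exponent is sum_{k>=1} 2 x^k / k = 2 * (-ln(1 - x)). Exponentiating:
PE(2x) = exp(-2 ln(1 - x)) = 1/(1 - x)^2.
By the negative binomial expansion, [x^n] 1/(1 - x)^2 = C(n + 1, 1).
For n = 11: C(12, 1) = 12.

12


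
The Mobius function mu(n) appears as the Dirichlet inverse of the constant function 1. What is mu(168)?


168 has a squared prime factor, so mu(168) = 0.
Factorization reveals a repeated prime.

0


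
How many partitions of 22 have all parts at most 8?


Using the generating function (1-x)^(-1)(1-x^2)^(-1)...(1-x^8)^(-1),
the coefficient of x^22 counts these restricted partitions.
Result = 638

638


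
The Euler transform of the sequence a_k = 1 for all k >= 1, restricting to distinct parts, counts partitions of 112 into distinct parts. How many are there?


Partitions of 112 into distinct parts can be computed via generating function.
Product (1+x)(1+x^2)(1+x^3)...
The coefficient of x^112 = 1177438

1177438


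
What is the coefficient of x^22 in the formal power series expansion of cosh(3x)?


The Maclaurin series is cosh(t) = sum_{m>=0} t^(2m) / (2m)!, so substituting t = 3x, only even powers of x are nonzero, with coefficient of x^(2m) equal to 3^(2m) / (2m)!.
For x^22 the coefficient is 3^22/22! = 31381059609/1124000727777607680000 = 1594323/57105153064960000.

1594323/57105153064960000


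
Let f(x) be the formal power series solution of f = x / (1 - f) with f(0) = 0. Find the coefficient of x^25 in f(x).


Apply Lagrange inversion: f = x * phi(f) with phi(t) = 1/(1 - t), so
[x^n] f = (1/n) [t^(n-1)] phi(t)^n = (1/n) [t^(n-1)] (1 - t)^(-n) = (1/n) C(2n - 2, n - 1) = C_{n-1}.
For n = 25: C_24 = C(48, 24) / 25 = 32247603683100/25 = 1289904147324 = 1289904147324.

1289904147324


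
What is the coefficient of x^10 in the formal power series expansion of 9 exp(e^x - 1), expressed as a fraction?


exp(e^x - 1) is the exponential generating function for the Bell numbers Bell_k: exp(e^x - 1) = sum_{k>=0} Bell_k x^k / k!.
So the coefficient of x^10 in 9 exp(e^x - 1) is 9 Bell_10 / 10!.
Computing: Bell_10 = 115975 and 10! = 3628800, giving
9 * 115975/3628800 = 4639/16128.

4639/16128


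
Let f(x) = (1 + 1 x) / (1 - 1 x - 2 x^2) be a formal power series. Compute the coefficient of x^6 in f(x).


Write f(x) = sum_{k>=0} a_k x^k. Multiplying both sides by 1 - 1 x - 2 x^2 gives
(1 - 1 x - 2 x^2) sum_{k>=0} a_k x^k = 1 + 1 x.
Matching coefficients:
 x^0: a_0 = 1
 x^1: a_1 - 1 a_0 = 1  =>  a_1 = 1*1 + 1 = 2
 x^k (k >= 2): a_k = 1 a_{k-1} + 2 a_{k-2}.
Iterating: a_2 = 4, a_3 = 8, a_4 = 16, a_5 = 32, a_6 = 64.
So the coefficient of x^6 is 64.

64


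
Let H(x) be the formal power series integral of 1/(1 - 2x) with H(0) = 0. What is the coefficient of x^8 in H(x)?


1/(1 - 2x) = sum_{k>=0} 2^k x^k. Integrating termwise with H(0) = 0:
H(x) = sum_{k>=0} 2^k x^(k+1) / (k+1) = sum_{m>=1} 2^(m-1) x^m / m.
For m = 8: 2^7/8 = 128/8 = 16.

16


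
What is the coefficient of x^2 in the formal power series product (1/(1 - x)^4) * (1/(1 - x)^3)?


Combine the factors: (1/(1 - x)^4) * (1/(1 - x)^3) = 1/(1 - x)^7.
Then use 1/(1 - x)^r = sum_{k>=0} C(k + r - 1, r - 1) x^k with r = 7 and k = 2:
C(8, 6) = 28.

28


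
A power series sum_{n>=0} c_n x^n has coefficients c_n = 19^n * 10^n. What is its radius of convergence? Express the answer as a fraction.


By the root test (Cauchy-Hadamard), the radius is R = 1 / limsup_n |c_n|^(1/n).
Here |c_n|^(1/n) = (19^n * 10^n)^(1/n) = 19 * 10 = 190 for all n.
So R = 1/190 = 1/190.

1/190


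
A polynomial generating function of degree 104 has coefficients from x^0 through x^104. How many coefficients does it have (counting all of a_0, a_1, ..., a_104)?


A polynomial of degree 104 takes the form a_0 + a_1 x + ... + a_104 x^104.
The number of coefficients is 104 + 1 = 105.

105


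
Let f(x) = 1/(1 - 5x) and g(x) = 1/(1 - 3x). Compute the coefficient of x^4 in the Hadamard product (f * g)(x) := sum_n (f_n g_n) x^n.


f has coefficients f_k = 5^k and g has coefficients g_k = 3^k, so the Hadamard product has coefficient (f*g)_k = 5^k * 3^k = 15^k.
For k = 4: 15^4 = 50625.

50625


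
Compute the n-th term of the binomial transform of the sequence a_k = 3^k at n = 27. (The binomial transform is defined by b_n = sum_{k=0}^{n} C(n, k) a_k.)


With a_k = 3^k, b_n = sum_{k=0}^{n} C(n, k) 3^k = (1 + 3)^n by the binomial theorem.
For n = 27: (1 + 3)^27 = 4^27 = 18014398509481984.

18014398509481984


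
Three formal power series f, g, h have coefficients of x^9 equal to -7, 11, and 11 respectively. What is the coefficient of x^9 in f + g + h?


Series addition is componentwise:
-7 + 11 + 11
= 15

15


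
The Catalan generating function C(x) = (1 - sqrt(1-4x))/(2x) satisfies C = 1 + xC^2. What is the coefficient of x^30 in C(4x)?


Substituting x -> 4x scales the n-th coefficient by 4^n, so [x^30] C(4x) = 4^30 * C_30.
C_30 = C(2*30, 30)/(31) = 118264581564861424/31 = 3814986502092304.
So 4^30 * 3814986502092304 = 1152921504606846976 * 3814986502092304 = 4398379978047071296780748355272704.

4398379978047071296780748355272704


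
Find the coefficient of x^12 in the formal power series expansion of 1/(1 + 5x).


Write 1/(1 + c x) = 1/(1 - (-c) x) and apply the geometric-series identity
1/(1 - y) = sum_{k>=0} y^k to get 1/(1 + c x) = sum_{k>=0} (-c)^k x^k.
So the coefficient of x^k is (-c)^k = (-1)^k * c^k.
Here c = 5 and k = 12:
(-5)^12 = 1 * 244140625 = 244140625

244140625


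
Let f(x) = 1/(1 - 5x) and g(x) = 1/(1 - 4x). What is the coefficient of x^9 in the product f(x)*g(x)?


The coefficient of x^n in f*g is the Cauchy product: sum_{k=0}^{n} a^k * b^(n-k).
With a=5, b=4, n=9:
sum_{k=0}^{9} 5^k * 4^(9-k)
= 8717049

8717049


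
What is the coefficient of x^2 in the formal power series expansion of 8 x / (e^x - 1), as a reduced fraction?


The exponential generating function for Bernoulli numbers is
x / (e^x - 1) = sum_{k>=0} B_k x^k / k!.
So the coefficient of x^2 in 8 x / (e^x - 1) is 8 B_2 / 2!.
Computing: B_2 = 1/6, 2! = 2, giving
8 * 1/6 / 2 = 2/3.

2/3


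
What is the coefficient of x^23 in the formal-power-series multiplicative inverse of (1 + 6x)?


The inverse is 1/(1 + 6x). Apply the geometric identity 1/(1 - y) = sum_{k>=0} y^k with y = -6x:
1/(1 + 6x) = sum_{k>=0} (-6)^k x^k.
So the coefficient of x^23 is (-6)^23 = -789730223053602816.

-789730223053602816


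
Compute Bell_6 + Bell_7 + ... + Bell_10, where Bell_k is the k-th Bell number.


Recall Bell_k counts set partitions of a k-set (with Bell_0 = 1 by convention).
Bell_6 through Bell_10: 203, 877, 4140, 21147, 115975
Sum = 203 + 877 + 4140 + 21147 + 115975 = 142342.

142342


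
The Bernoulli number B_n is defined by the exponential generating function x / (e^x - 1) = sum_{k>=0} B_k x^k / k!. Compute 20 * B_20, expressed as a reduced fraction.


Bernoulli numbers can also be computed recursively via B_0 = 1 and sum_{j=0}^{m} C(m+1, j) B_j = 0 for m >= 1. Odd-index Bernoulli numbers vanish for k >= 3.
Computing B_20 = -174611/330, so 20 * B_20 = 20 * -174611/330 = -349222/33.

-349222/33


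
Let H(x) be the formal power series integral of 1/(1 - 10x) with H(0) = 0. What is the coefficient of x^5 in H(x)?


1/(1 - 10x) = sum_{k>=0} 10^k x^k. Integrating termwise with H(0) = 0:
H(x) = sum_{k>=0} 10^k x^(k+1) / (k+1) = sum_{m>=1} 10^(m-1) x^m / m.
For m = 5: 10^4/5 = 10000/5 = 2000.

2000


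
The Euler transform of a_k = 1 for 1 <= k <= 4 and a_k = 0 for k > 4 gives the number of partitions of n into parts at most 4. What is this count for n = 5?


Partitions of 5 into parts at most 4:
Using generating function (1-x)^(-1)(1-x^2)^(-1)...(1-x^4)^(-1),
the coefficient of x^5 = 6

6


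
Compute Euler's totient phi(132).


phi(n) counts integers in [1, n] coprime to n. Using the multiplicative formula phi(n) = n * prod_{p | n} (1 - 1/p):
132 = 2^2 * 3 * 11, so
phi(132) = 132 * (1 - 1/2) * (1 - 1/3) * (1 - 1/11) = 40.

40


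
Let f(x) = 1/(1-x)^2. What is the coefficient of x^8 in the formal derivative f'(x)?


Differentiate: d/dx [ 1/(1-x)^r ] = r / (1-x)^(r+1).
Here r = 2, so f'(x) = 2 / (1-x)^3.
The expansion of 1/(1-x)^(r+1) has coefficient of x^n equal to C(n+r, r).
So the coefficient of x^8 in f'(x) is
2 * C(10, 2) = 2 * 45 = 90

90


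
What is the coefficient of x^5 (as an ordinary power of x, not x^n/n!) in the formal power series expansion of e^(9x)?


The exponential series is e^y = sum_{k>=0} y^k / k!. Substituting y = 9x gives
e^(9x) = sum_{k>=0} 9^k x^k / k!.
So the coefficient of x^n is a^n/n! with a = 9, n = 5:
9^5 / 5! = 59049/120 = 19683/40

19683/40


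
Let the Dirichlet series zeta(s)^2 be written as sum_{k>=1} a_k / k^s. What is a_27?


The Dirichlet convolution of the constant function 1 with itself gives (1 * 1)(k) = sum_{d | k} 1 = d(k), the number of positive divisors of k.
Since zeta(s) = sum_{k>=1} 1/k^s, we have zeta(s)^2 = sum_{k>=1} d(k)/k^s, so a_k = d(k).
For k = 27: the divisors are 1, 3, 9, 27.
Count = 4.

4


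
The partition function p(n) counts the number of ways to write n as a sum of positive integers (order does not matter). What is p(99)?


Using the generating function prod_{k>=1} 1/(1-x^k), we compute p(99).
By dynamic programming over parts 1 through 99:
p(99) = 169229875

169229875


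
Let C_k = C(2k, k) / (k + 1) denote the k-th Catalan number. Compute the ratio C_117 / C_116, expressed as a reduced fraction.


Using C_k = (2k)! / (k! (k+1)!), the ratio C_{k+1}/C_k simplifies to
C_{k+1}/C_k = [(2k+2)! / ((k+1)! (k+2)!)] * [k! (k+1)! / (2k)!]
 = (2k+2)(2k+1) / ((k+1)(k+2)) = 2(2k+1) / (k+2).
For k = 116: 2(2*116 + 1) / (116 + 2) = 466/118 = 233/59.

233/59


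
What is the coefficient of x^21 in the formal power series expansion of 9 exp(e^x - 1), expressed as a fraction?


exp(e^x - 1) is the exponential generating function for the Bell numbers Bell_k: exp(e^x - 1) = sum_{k>=0} Bell_k x^k / k!.
So the coefficient of x^21 in 9 exp(e^x - 1) is 9 Bell_21 / 21!.
Computing: Bell_21 = 474869816156751 and 21! = 51090942171709440000, giving
9 * 474869816156751/51090942171709440000 = 158289938718917/1892257117470720000.

158289938718917/1892257117470720000


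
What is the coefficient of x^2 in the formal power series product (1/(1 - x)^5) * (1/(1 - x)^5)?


Combine the factors: (1/(1 - x)^5) * (1/(1 - x)^5) = 1/(1 - x)^10.
Then use 1/(1 - x)^r = sum_{k>=0} C(k + r - 1, r - 1) x^k with r = 10 and k = 2:
C(11, 9) = 55.

55


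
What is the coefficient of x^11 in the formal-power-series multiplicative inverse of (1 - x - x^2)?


Let the inverse be f(x) = sum_{k>=0} a_k x^k. From f(x) * (1 - x - x^2) = 1 and matching coefficients:
 x^0: a_0 = 1.
 x^1: a_1 - a_0 = 0, so a_1 = 1.
 x^k (k >= 2): a_k - a_{k-1} - a_{k-2} = 0, i.e. a_k = a_{k-1} + a_{k-2}.
This is the Fibonacci-type recurrence shifted so that a_0 = a_1 = 1.
Iterating: a_0=1, a_1=1, a_2=2, a_3=3, a_4=5, a_5=8, a_6=13, a_7=21, a_8=34, a_9=55, ...
a_11 = 144.

144


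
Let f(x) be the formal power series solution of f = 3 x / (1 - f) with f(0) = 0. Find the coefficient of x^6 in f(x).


Apply Lagrange inversion: f = 3 x * phi(f) with phi(t) = 1/(1 - t), so
[x^n] f = 3^n * (1/n) [t^(n-1)] phi(t)^n = 3^n * (1/n) [t^(n-1)] (1 - t)^(-n) = 3^n * (1/n) C(2n - 2, n - 1) = 3^n * C_{n-1}.
For n = 6: C_5 = C(10, 5) / 6 = 252/6 = 42.
With the 3^6 = 729 factor, the coefficient is 729 * 42 = 30618.

30618


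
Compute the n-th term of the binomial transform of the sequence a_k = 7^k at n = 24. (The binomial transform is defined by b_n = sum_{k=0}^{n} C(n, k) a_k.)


With a_k = 7^k, b_n = sum_{k=0}^{n} C(n, k) 7^k = (1 + 7)^n by the binomial theorem.
For n = 24: (1 + 7)^24 = 8^24 = 4722366482869645213696.

4722366482869645213696


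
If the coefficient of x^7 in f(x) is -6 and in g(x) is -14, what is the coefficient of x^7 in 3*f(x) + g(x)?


Scalar multiplication scales coefficients: 3 * -6 = -18.
Then add the g coefficient: -18 + -14
= -32

-32


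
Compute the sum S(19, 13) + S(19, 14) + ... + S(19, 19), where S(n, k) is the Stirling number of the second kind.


By definition, S(n, k) counts partitions of an n-set into exactly k nonempty blocks.
Computing row n = 19 for k = 13..19:
S(19, k): 2892439160, 243577530, 13916778, 527136, 12597, 171, 1
Sum = 3150473373.

3150473373


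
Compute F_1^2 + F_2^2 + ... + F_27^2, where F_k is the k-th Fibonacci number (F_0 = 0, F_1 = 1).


There is a standard identity sum_{k=0}^{N} F_k^2 = F_N * F_{N+1} (proved inductively from the telescoping relation F_k^2 = F_k F_{k+1} - F_{k-1} F_k). Then
sum_{k=1}^{27} F_k^2 = F_27 F_28 - F_0 F_1.
Computing: F_27 = 196418, F_28 = 317811, F_0 = 0, F_1 = 1.
Sum = 196418 * 317811 - 0 * 1 = 62423800998.

62423800998


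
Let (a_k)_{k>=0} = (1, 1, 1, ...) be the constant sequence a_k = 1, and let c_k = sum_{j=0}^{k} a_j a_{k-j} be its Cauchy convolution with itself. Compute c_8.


Since a_j = 1 for all j >= 0, the convolution sum becomes
c_k = sum_{j=0}^{k} 1 * 1 = 1 * (k + 1).
Equivalently, the generating function of (a_k) is 1/(1 - x) and its square is 1/(1 - x)^2 = sum_{k>=0} 1(k + 1) x^k.
For k = 8: 1 * 9 = 9.

9


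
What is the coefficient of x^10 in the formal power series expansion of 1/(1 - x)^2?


The negative binomial / multiset identity is
1/(1 - x)^r = sum_{k>=0} C(k + r - 1, r - 1) x^k.
Here r = 2 and k = 10, so the coefficient is
C(10 + 1, 1) = C(11, 1)
= 11

11


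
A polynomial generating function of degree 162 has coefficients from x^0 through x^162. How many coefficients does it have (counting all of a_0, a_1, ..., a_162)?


A polynomial of degree 162 takes the form a_0 + a_1 x + ... + a_162 x^162.
The number of coefficients is 162 + 1 = 163.

163


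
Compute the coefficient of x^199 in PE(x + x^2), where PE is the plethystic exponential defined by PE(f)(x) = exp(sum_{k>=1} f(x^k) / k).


With f(x) = x + x^2, the exponent is sum_{k>=1} (x^k + x^(2k)) / k = -ln(1 - x) - ln(1 - x^2). Exponentiating:
PE(x + x^2) = 1 / ((1 - x)(1 - x^2)).
This is the generating function for partitions of n into parts of size 1 or 2. The number of 2's can be any j in 0..99, and the rest are 1's, so
[x^199] = floor(199/2) + 1 = 100.

100


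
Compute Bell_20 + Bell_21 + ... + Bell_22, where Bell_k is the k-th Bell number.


Recall Bell_k counts set partitions of a k-set (with Bell_0 = 1 by convention).
Bell_20 through Bell_22: 51724158235372, 474869816156751, 4506715738447323
Sum = 51724158235372 + 474869816156751 + 4506715738447323 = 5033309712839446.

5033309712839446


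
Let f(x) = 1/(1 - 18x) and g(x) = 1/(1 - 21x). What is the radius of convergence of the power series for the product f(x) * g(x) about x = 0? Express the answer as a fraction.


The radius of 1/(1 - 18x) is 1/18 (nearest singularity at x = 1/18), and the radius of 1/(1 - 21x) is 1/21.
The product f(x)*g(x) = 1/((1 - 18x)(1 - 21x)) has singularities at both 1/18 and 1/21, so its radius of convergence is the distance to the nearest one:
min(1/18, 1/21) = 1/21.

1/21


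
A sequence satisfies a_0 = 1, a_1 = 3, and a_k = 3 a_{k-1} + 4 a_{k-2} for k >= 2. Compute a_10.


The characteristic equation is t^2 - 3 t - 4 = 0, with roots r_1 = 4 and r_2 = -1 (so c_1 = r_1 + r_2, c_2 = -r_1 r_2 as required).
One can use the closed form a_n = A r_1^n + B r_2^n, but direct iteration is more reliable:
a_0 = 1, a_1 = 3, a_2 = 13, a_3 = 51, a_4 = 205, a_5 = 819, a_6 = 3277, a_7 = 13107, a_8 = 52429, a_9 = 209715, a_10 = 838861.
So a_10 = 838861.

838861


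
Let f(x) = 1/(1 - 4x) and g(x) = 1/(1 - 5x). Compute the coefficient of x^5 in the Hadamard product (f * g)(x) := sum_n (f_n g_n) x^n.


f has coefficients f_k = 4^k and g has coefficients g_k = 5^k, so the Hadamard product has coefficient (f*g)_k = 4^k * 5^k = 20^k.
For k = 5: 20^5 = 3200000.

3200000


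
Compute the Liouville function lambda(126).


The Liouville function is lambda(k) = (-1)^Omega(k), where Omega(k) counts the prime factors of k with multiplicity.
Factoring: 126 = 2 * 3 * 3 * 7, so Omega(126) = 4.
lambda(126) = (-1)^4 = 1.

1


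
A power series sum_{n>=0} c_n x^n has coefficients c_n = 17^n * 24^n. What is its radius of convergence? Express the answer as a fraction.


By the root test (Cauchy-Hadamard), the radius is R = 1 / limsup_n |c_n|^(1/n).
Here |c_n|^(1/n) = (17^n * 24^n)^(1/n) = 17 * 24 = 408 for all n.
So R = 1/408 = 1/408.

1/408


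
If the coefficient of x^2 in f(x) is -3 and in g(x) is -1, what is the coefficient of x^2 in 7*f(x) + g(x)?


Scalar multiplication scales coefficients: 7 * -3 = -21.
Then add the g coefficient: -21 + -1
= -22

-22


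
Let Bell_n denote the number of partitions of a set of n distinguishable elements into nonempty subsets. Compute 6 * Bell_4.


Bell_4 can be computed from the Bell triangle or from Dobinski's identity Bell_n = (1/e) * sum_{k>=0} k^n / k!.
Computing Bell_4 = 15.
Then 6 * 15 = 90.

90


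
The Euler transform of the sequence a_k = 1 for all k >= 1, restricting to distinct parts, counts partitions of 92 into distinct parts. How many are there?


Partitions of 92 into distinct parts can be computed via generating function.
Product (1+x)(1+x^2)(1+x^3)...
The coefficient of x^92 = 225585

225585


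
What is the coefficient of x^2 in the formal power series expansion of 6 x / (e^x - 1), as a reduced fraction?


The exponential generating function for Bernoulli numbers is
x / (e^x - 1) = sum_{k>=0} B_k x^k / k!.
So the coefficient of x^2 in 6 x / (e^x - 1) is 6 B_2 / 2!.
Computing: B_2 = 1/6, 2! = 2, giving
6 * 1/6 / 2 = 1/2.

1/2


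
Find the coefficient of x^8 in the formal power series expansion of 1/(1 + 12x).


Write 1/(1 + c x) = 1/(1 - (-c) x) and apply the geometric-series identity
1/(1 - y) = sum_{k>=0} y^k to get 1/(1 + c x) = sum_{k>=0} (-c)^k x^k.
So the coefficient of x^k is (-c)^k = (-1)^k * c^k.
Here c = 12 and k = 8:
(-12)^8 = 1 * 429981696 = 429981696

429981696


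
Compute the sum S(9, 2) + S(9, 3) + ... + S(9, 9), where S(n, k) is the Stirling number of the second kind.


By definition, S(n, k) counts partitions of an n-set into exactly k nonempty blocks.
Computing row n = 9 for k = 2..9:
S(9, k): 255, 3025, 7770, 6951, 2646, 462, 36, 1
Sum = 21146.

21146


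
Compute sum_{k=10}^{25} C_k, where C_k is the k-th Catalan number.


C_10 through C_25: 16796, 58786, 208012, 742900, 2674440, 9694845, 35357670, 129644790, 477638700, 1767263190, 6564120420, 24466267020, 91482563640, 343059613650, 1289904147324, 4861946401452
Sum = 16796 + 58786 + 208012 + 742900 + 2674440 + 9694845 + 35357670 + 129644790 + 477638700 + 1767263190 + 6564120420 + 24466267020 + 91482563640 + 343059613650 + 1289904147324 + 4861946401452
= 6619846413635

6619846413635


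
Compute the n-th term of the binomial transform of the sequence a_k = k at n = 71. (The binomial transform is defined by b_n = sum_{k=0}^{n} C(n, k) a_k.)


With a_k = k, b_n = sum_{k=0}^{n} C(n, k) k. Using k * C(n, k) = n * C(n-1, k-1) gives b_n = n * sum_{k>=1} C(n-1, k-1) = n * 2^(n-1).
For n = 71: 71 * 2^70 = 71 * 1180591620717411303424 = 83822005070936202543104.

83822005070936202543104


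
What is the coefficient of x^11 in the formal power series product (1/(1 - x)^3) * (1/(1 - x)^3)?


Combine the factors: (1/(1 - x)^3) * (1/(1 - x)^3) = 1/(1 - x)^6.
Then use 1/(1 - x)^r = sum_{k>=0} C(k + r - 1, r - 1) x^k with r = 6 and k = 11:
C(16, 5) = 4368.

4368


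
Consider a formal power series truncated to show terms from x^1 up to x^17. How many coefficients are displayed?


From x^1 to x^17 inclusive, the count is 17 - 1 + 1 = 17.

17


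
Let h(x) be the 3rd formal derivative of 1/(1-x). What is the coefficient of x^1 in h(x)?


Differentiating 3 times: d^3/dx^3 [1/(1-x)] = 3!/(1-x)^4.
The expansion 1/(1-x)^4 = sum_{k>=0} C(k+3, 3) x^k, so the coefficient of x^n in 3!/(1-x)^4 is 3! * C(n+3, 3).
For n = 1: 6 * C(4, 3) = 6 * 4 = 24

24


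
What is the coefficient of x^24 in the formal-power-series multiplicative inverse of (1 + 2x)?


The inverse is 1/(1 + 2x). Apply the geometric identity 1/(1 - y) = sum_{k>=0} y^k with y = -2x:
1/(1 + 2x) = sum_{k>=0} (-2)^k x^k.
So the coefficient of x^24 is (-2)^24 = 16777216.

16777216


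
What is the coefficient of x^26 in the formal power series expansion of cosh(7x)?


The Maclaurin series is cosh(t) = sum_{m>=0} t^(2m) / (2m)!, so substituting t = 7x, only even powers of x are nonzero, with coefficient of x^(2m) equal to 7^(2m) / (2m)!.
For x^26 the coefficient is 7^26/26! = 9387480337647754305649/403291461126605635584000000 = 27368747340080916343/1175776854596517888000000.

27368747340080916343/1175776854596517888000000


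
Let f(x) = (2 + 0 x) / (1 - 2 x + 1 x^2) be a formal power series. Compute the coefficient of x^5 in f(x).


Write f(x) = sum_{k>=0} a_k x^k. Multiplying both sides by 1 - 2 x + 1 x^2 gives
(1 - 2 x + 1 x^2) sum_{k>=0} a_k x^k = 2 + 0 x.
Matching coefficients:
 x^0: a_0 = 2
 x^1: a_1 - 2 a_0 = 0  =>  a_1 = 2*2 + 0 = 4
 x^k (k >= 2): a_k = 2 a_{k-1} - 1 a_{k-2}.
Iterating: a_2 = 6, a_3 = 8, a_4 = 10, a_5 = 12.
So the coefficient of x^5 is 12.

12


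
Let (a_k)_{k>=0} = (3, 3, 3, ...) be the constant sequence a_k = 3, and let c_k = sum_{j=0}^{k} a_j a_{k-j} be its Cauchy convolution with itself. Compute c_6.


Since a_j = 3 for all j >= 0, the convolution sum becomes
c_k = sum_{j=0}^{k} 3 * 3 = 9 * (k + 1).
Equivalently, the generating function of (a_k) is 3/(1 - x) and its square is 9/(1 - x)^2 = sum_{k>=0} 9(k + 1) x^k.
For k = 6: 9 * 7 = 63.

63


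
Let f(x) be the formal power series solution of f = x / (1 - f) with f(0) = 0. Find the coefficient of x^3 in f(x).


Apply Lagrange inversion: f = x * phi(f) with phi(t) = 1/(1 - t), so
[x^n] f = (1/n) [t^(n-1)] phi(t)^n = (1/n) [t^(n-1)] (1 - t)^(-n) = (1/n) C(2n - 2, n - 1) = C_{n-1}.
For n = 3: C_2 = C(4, 2) / 3 = 6/3 = 2 = 2.

2


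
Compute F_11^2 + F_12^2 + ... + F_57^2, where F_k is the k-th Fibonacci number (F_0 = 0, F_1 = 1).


There is a standard identity sum_{k=0}^{N} F_k^2 = F_N * F_{N+1} (proved inductively from the telescoping relation F_k^2 = F_k F_{k+1} - F_{k-1} F_k). Then
sum_{k=11}^{57} F_k^2 = F_57 F_58 - F_10 F_11.
Computing: F_57 = 365435296162, F_58 = 591286729879, F_10 = 55, F_11 = 89.
Sum = 365435296162 * 591286729879 - 55 * 89 = 216077041249992859419503.

216077041249992859419503


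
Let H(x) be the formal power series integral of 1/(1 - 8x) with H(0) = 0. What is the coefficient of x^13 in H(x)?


1/(1 - 8x) = sum_{k>=0} 8^k x^k. Integrating termwise with H(0) = 0:
H(x) = sum_{k>=0} 8^k x^(k+1) / (k+1) = sum_{m>=1} 8^(m-1) x^m / m.
For m = 13: 8^12/13 = 68719476736/13 = 68719476736/13.

68719476736/13


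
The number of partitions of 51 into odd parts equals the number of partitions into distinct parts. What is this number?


Computing partitions of 51 into odd parts (1, 3, 5, ...):
Using the generating function prod_{k>=0} 1/(1-x^(2k+1)),
the count is 4097

4097


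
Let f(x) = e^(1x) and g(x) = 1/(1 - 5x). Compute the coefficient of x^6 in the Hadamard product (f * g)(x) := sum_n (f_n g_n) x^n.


Expanding: f_k = 1^k/k! (from e^(1x)) and g_k = 5^k (from 1/(1 - 5x)). So the Hadamard coefficient (f * g)_k = 1^k 5^k / k! = (5)^k / k!.
For k = 6: 5^6/6! = 15625/720 = 3125/144.

3125/144


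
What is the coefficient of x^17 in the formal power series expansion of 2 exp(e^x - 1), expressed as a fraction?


exp(e^x - 1) is the exponential generating function for the Bell numbers Bell_k: exp(e^x - 1) = sum_{k>=0} Bell_k x^k / k!.
So the coefficient of x^17 in 2 exp(e^x - 1) is 2 Bell_17 / 17!.
Computing: Bell_17 = 82864869804 and 17! = 355687428096000, giving
2 * 82864869804/355687428096000 = 255755771/548900352000.

255755771/548900352000


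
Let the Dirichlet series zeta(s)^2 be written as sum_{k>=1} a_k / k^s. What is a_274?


The Dirichlet convolution of the constant function 1 with itself gives (1 * 1)(k) = sum_{d | k} 1 = d(k), the number of positive divisors of k.
Since zeta(s) = sum_{k>=1} 1/k^s, we have zeta(s)^2 = sum_{k>=1} d(k)/k^s, so a_k = d(k).
For k = 274: the divisors are 1, 2, 137, 274.
Count = 4.

4


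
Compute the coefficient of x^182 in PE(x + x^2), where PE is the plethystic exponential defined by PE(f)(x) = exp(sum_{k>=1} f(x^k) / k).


With f(x) = x + x^2, the exponent is sum_{k>=1} (x^k + x^(2k)) / k = -ln(1 - x) - ln(1 - x^2). Exponentiating:
PE(x + x^2) = 1 / ((1 - x)(1 - x^2)).
This is the generating function for partitions of n into parts of size 1 or 2. The number of 2's can be any j in 0..91, and the rest are 1's, so
[x^182] = floor(182/2) + 1 = 92.

92


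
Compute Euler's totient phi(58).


phi(n) counts integers in [1, n] coprime to n. Using the multiplicative formula phi(n) = n * prod_{p | n} (1 - 1/p):
58 = 2 * 29, so
phi(58) = 58 * (1 - 1/2) * (1 - 1/29) = 28.

28


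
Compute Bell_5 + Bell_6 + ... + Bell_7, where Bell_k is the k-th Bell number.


Recall Bell_k counts set partitions of a k-set (with Bell_0 = 1 by convention).
Bell_5 through Bell_7: 52, 203, 877
Sum = 52 + 203 + 877 = 1132.

1132


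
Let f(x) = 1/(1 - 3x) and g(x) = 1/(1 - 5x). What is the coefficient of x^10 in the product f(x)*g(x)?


The coefficient of x^n in f*g is the Cauchy product: sum_{k=0}^{n} a^k * b^(n-k).
With a=3, b=5, n=10:
sum_{k=0}^{10} 3^k * 5^(10-k)
= 24325489

24325489


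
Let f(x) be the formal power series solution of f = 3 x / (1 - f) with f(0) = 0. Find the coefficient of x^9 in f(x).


Apply Lagrange inversion: f = 3 x * phi(f) with phi(t) = 1/(1 - t), so
[x^n] f = 3^n * (1/n) [t^(n-1)] phi(t)^n = 3^n * (1/n) [t^(n-1)] (1 - t)^(-n) = 3^n * (1/n) C(2n - 2, n - 1) = 3^n * C_{n-1}.
For n = 9: C_8 = C(16, 8) / 9 = 12870/9 = 1430.
With the 3^9 = 19683 factor, the coefficient is 19683 * 1430 = 28146690.

28146690


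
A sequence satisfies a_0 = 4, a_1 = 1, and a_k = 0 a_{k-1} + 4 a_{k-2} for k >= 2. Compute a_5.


The characteristic equation is t^2 - 0 t - 4 = 0, with roots r_1 = 2 and r_2 = -2 (so c_1 = r_1 + r_2, c_2 = -r_1 r_2 as required).
One can use the closed form a_n = A r_1^n + B r_2^n, but direct iteration is more reliable:
a_0 = 4, a_1 = 1, a_2 = 16, a_3 = 4, a_4 = 64, a_5 = 16.
So a_5 = 16.

16


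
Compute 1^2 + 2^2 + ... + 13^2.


This power sum has a closed form given by Faulhaber's formula
sum_{k=1}^{m} k^p = (1 / (p + 1)) * sum_{j=0}^{p} C(p + 1, j) B_j m^(p + 1 - j),
but for small m direct computation is fastest:
1 + 4 + 9 + 16 + 25 + 36 + 49 + 64 + 81 + 100 + 121 + 144 + 169 = 819.

819


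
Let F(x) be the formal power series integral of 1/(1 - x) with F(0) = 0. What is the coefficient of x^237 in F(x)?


1/(1 - x) = sum_{k>=0} x^k. Integrating termwise and using F(0) = 0 gives
F(x) = sum_{k>=0} x^(k+1) / (k+1) = sum_{m>=1} x^m / m = -ln(1 - x).
So the coefficient of x^237 is 1/237 = 1/237.

1/237


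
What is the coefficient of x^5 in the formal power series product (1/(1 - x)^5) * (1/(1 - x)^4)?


Combine the factors: (1/(1 - x)^5) * (1/(1 - x)^4) = 1/(1 - x)^9.
Then use 1/(1 - x)^r = sum_{k>=0} C(k + r - 1, r - 1) x^k with r = 9 and k = 5:
C(13, 8) = 1287.

1287


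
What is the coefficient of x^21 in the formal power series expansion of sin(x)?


The Maclaurin series is sin(t) = sum_{k>=0} (-1)^k t^(2k+1) / (2k+1)!, so substituting t = x, only odd powers of x are nonzero, with coefficient of x^(2k+1) equal to (-1)^k / (2k+1)!.
Write 21 = 2*10 + 1, giving the coefficient (-1)^10 / 21! = 1/51090942171709440000 = 1/51090942171709440000.

1/51090942171709440000


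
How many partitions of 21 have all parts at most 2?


Using the generating function (1-x)^(-1)(1-x^2)^(-1),
the coefficient of x^21 counts these restricted partitions.
Result = 11

11


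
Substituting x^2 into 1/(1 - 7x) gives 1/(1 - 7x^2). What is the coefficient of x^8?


The coefficient of x^(2m) in 1/(1 - 7x^2) is 7^m.
With n = 8 = 2*4, the coefficient is 7^4 = 2401.

2401


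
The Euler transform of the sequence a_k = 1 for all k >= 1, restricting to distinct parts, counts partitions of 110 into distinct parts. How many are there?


Partitions of 110 into distinct parts can be computed via generating function.
Product (1+x)(1+x^2)(1+x^3)...
The coefficient of x^110 = 1004544

1004544


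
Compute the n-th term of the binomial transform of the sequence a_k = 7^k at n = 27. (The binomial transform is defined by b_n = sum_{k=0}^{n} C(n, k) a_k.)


With a_k = 7^k, b_n = sum_{k=0}^{n} C(n, k) 7^k = (1 + 7)^n by the binomial theorem.
For n = 27: (1 + 7)^27 = 8^27 = 2417851639229258349412352.

2417851639229258349412352


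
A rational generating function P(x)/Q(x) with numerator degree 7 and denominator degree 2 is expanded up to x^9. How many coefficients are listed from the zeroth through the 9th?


Expanding up to x^9 gives the coefficients for x^0, x^1, ..., x^9.
That is 9 + 1 = 10 coefficients in total.

10


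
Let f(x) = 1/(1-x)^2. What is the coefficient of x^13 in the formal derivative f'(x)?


Differentiate: d/dx [ 1/(1-x)^r ] = r / (1-x)^(r+1).
Here r = 2, so f'(x) = 2 / (1-x)^3.
The expansion of 1/(1-x)^(r+1) has coefficient of x^n equal to C(n+r, r).
So the coefficient of x^13 in f'(x) is
2 * C(15, 2) = 2 * 105 = 210

210


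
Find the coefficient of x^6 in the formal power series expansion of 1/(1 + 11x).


Write 1/(1 + c x) = 1/(1 - (-c) x) and apply the geometric-series identity
1/(1 - y) = sum_{k>=0} y^k to get 1/(1 + c x) = sum_{k>=0} (-c)^k x^k.
So the coefficient of x^k is (-c)^k = (-1)^k * c^k.
Here c = 11 and k = 6:
(-11)^6 = 1 * 1771561 = 1771561

1771561


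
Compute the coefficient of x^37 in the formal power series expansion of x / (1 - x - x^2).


Let f(x) = sum_{k>=0} a_k x^k. Multiplying f(x) * (1 - x - x^2) = x and matching coefficients gives a_0 = 0, a_1 = 1, and a_k = a_{k-1} + a_{k-2} for k >= 2. These are the Fibonacci numbers F_k.
Iterating from F_0 = 0, F_1 = 1:
F_0=0, F_1=1, F_2=1, F_3=2, F_4=3, F_5=5, F_6=8, F_7=13, F_8=21, F_9=34, ...
F_37 = 24157817.

24157817


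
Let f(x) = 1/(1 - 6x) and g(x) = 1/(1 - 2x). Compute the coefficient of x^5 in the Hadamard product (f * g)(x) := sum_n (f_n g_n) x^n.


f has coefficients f_k = 6^k and g has coefficients g_k = 2^k, so the Hadamard product has coefficient (f*g)_k = 6^k * 2^k = 12^k.
For k = 5: 12^5 = 248832.

248832


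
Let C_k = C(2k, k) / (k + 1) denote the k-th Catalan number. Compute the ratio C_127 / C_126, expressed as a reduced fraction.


Using C_k = (2k)! / (k! (k+1)!), the ratio C_{k+1}/C_k simplifies to
C_{k+1}/C_k = [(2k+2)! / ((k+1)! (k+2)!)] * [k! (k+1)! / (2k)!]
 = (2k+2)(2k+1) / ((k+1)(k+2)) = 2(2k+1) / (k+2).
For k = 126: 2(2*126 + 1) / (126 + 2) = 506/128 = 253/64.

253/64


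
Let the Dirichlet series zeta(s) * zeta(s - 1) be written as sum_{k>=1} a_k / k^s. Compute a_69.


Convolution gives a_k = sum_{d | k} d * 1 = sum_{d | k} d = sigma(k), the sum of positive divisors of k.
For k = 69, the divisors are 1, 3, 23, 69, so
sigma(69) = 1 + 3 + 23 + 69 = 96.

96


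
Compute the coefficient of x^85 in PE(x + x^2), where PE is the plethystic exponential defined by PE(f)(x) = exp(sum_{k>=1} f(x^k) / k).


With f(x) = x + x^2, the exponent is sum_{k>=1} (x^k + x^(2k)) / k = -ln(1 - x) - ln(1 - x^2). Exponentiating:
PE(x + x^2) = 1 / ((1 - x)(1 - x^2)).
This is the generating function for partitions of n into parts of size 1 or 2. The number of 2's can be any j in 0..42, and the rest are 1's, so
[x^85] = floor(85/2) + 1 = 43.

43


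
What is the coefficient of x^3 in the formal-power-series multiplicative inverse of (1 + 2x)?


The inverse is 1/(1 + 2x). Apply the geometric identity 1/(1 - y) = sum_{k>=0} y^k with y = -2x:
1/(1 + 2x) = sum_{k>=0} (-2)^k x^k.
So the coefficient of x^3 is (-2)^3 = -8.

-8


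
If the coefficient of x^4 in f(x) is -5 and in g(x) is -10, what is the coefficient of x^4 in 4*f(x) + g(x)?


Scalar multiplication scales coefficients: 4 * -5 = -20.
Then add the g coefficient: -20 + -10
= -30

-30


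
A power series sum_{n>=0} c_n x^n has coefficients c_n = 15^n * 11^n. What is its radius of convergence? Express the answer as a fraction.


By the root test (Cauchy-Hadamard), the radius is R = 1 / limsup_n |c_n|^(1/n).
Here |c_n|^(1/n) = (15^n * 11^n)^(1/n) = 15 * 11 = 165 for all n.
So R = 1/165 = 1/165.

1/165


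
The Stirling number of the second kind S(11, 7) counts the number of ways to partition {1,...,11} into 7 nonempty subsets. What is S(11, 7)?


Using the explicit formula S(n,k) = (1/k!) sum_{j=0}^{k} (-1)^(k-j) C(k,j) j^n:
S(11, 7) = 63987
Equivalently, S(n,k) is n! times the coefficient of x^n in the EGF (e^x - 1)^k / k!.

63987


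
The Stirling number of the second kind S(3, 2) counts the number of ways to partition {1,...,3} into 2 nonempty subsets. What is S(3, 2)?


Using the explicit formula S(n,k) = (1/k!) sum_{j=0}^{k} (-1)^(k-j) C(k,j) j^n:
S(3, 2) = 3
Equivalently, S(n,k) is n! times the coefficient of x^n in the EGF (e^x - 1)^k / k!.

3


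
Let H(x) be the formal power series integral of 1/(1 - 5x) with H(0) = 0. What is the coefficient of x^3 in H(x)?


1/(1 - 5x) = sum_{k>=0} 5^k x^k. Integrating termwise with H(0) = 0:
H(x) = sum_{k>=0} 5^k x^(k+1) / (k+1) = sum_{m>=1} 5^(m-1) x^m / m.
For m = 3: 5^2/3 = 25/3 = 25/3.

25/3


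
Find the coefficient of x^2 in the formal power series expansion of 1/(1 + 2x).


Write 1/(1 + c x) = 1/(1 - (-c) x) and apply the geometric-series identity
1/(1 - y) = sum_{k>=0} y^k to get 1/(1 + c x) = sum_{k>=0} (-c)^k x^k.
So the coefficient of x^k is (-c)^k = (-1)^k * c^k.
Here c = 2 and k = 2:
(-2)^2 = 1 * 4 = 4

4


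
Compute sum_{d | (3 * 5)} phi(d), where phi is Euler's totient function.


First, 3 * 5 = 15. One classical identity is sum_{d | n} phi(d) = n (each k in [1, n] has a unique gcd with n, and among the k's with gcd(k, n) = n/d there are phi(d) of them). So the sum equals 15. We also verify directly:
Divisors of 15: 1, 3, 5, 15.
phi values: 1, 2, 4, 8.
Sum = 15.

15


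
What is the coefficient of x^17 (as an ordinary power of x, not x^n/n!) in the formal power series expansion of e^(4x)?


The exponential series is e^y = sum_{k>=0} y^k / k!. Substituting y = 4x gives
e^(4x) = sum_{k>=0} 4^k x^k / k!.
So the coefficient of x^n is a^n/n! with a = 4, n = 17:
4^17 / 17! = 17179869184/355687428096000 = 524288/10854718875

524288/10854718875


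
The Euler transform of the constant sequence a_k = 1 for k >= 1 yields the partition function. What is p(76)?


The Euler transform converts the sequence a_k = 1 into the number of integer partitions.
Using the recurrence or dynamic programming:
p(76) = 9289091

9289091


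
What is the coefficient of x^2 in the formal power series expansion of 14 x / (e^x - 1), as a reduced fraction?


The exponential generating function for Bernoulli numbers is
x / (e^x - 1) = sum_{k>=0} B_k x^k / k!.
So the coefficient of x^2 in 14 x / (e^x - 1) is 14 B_2 / 2!.
Computing: B_2 = 1/6, 2! = 2, giving
14 * 1/6 / 2 = 7/6.

7/6
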